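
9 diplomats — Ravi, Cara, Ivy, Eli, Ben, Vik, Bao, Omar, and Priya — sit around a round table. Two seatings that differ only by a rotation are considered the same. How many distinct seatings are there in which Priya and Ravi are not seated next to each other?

30240

All circular seatings of 9 people number (8)! = 40320.
Seatings with Priya beside Ravi: treat them as a block with 2 internal orders, giving 2 × (7)! = 10080.
Subtracting, 40320 − 10080 = 30240.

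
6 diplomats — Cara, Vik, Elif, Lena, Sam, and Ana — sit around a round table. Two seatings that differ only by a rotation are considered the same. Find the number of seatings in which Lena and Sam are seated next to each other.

48

Treat {Lena, Sam} as one unit (2 internal orders) and seat the resulting 5 units around the table: (4)! circular arrangements.
So 2 × (4)! = 2 × 24 = 48.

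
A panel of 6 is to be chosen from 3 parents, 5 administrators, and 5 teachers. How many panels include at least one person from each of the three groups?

1450

Total 6-person selections from all 13: C(13,6) = 1716.
Selections missing a whole group: no parents → C(10,6) = 210; no administrators → C(8,6) = 28; no teachers → C(8,6) = 28.
Add back selections omitting two groups (i.e. drawn from a single group): C(3,6) + C(5,6) + C(5,6) = 0.
By inclusion–exclusion: 1716 − 266 + 0 = 1450.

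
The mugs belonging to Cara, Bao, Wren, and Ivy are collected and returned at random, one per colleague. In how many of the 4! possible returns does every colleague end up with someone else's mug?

9

This is the derangement count D_4: permutations of 4 items with no fixed point.
By inclusion–exclusion this is Σ_{j=0}^{4} (−1)^j C(4,j)·(4−j)!.
Computing: 24 − 24 + 12 − 4 + 1 = 9.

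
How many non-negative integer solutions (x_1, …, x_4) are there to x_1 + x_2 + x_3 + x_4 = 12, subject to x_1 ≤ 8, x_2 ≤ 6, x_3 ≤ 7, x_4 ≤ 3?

Ignoring the caps, the number of non-negative solutions to x_1+…+x_4 = 12 is C(15,3) = 455.
Subtract solutions that violate a single cap (substitute x_i' = x_i − (cap_i+1)): x_1 ≥ 9 gives C(6,3) = 20; x_2 ≥ 7 gives C(8,3) = 56; x_3 ≥ 8 gives C(7,3) = 35; x_4 ≥ 4 gives C(11,3) = 165. Together 276.
Add back pairs where two caps are both exceeded: 0 + 0 + 0 + 0 + 4 + 1 = 5.
By inclusion–exclusion the count is 455 − 276 + 5 = 184.

184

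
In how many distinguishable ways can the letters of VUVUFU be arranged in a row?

VUVUFU has 6 letters with U appearing 3 times and V appearing twice.
Dividing 6! = 720 by 3!·2! = 12 for the repeated letters gives 60.

60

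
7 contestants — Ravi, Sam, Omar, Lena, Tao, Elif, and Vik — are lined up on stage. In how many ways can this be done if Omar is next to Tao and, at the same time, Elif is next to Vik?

Treat {Omar,Tao} as one block (2 orders) and {Elif,Vik} as another (2 orders).
That leaves 5 units to arrange: 2 × 2 × 5! = 4 × 120 = 480.

480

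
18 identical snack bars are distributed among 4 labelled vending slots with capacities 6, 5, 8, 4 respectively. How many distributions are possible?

55

Ignoring the caps, the number of non-negative solutions to x_1+…+x_4 = 18 is C(21,3) = 1330.
Subtract solutions that violate a single cap (substitute x_i' = x_i − (cap_i+1)): x_1 ≥ 7 gives C(14,3) = 364; x_2 ≥ 6 gives C(15,3) = 455; x_3 ≥ 9 gives C(12,3) = 220; x_4 ≥ 5 gives C(16,3) = 560. Together 1599.
Add back pairs where two caps are both exceeded: 56 + 10 + 84 + 20 + 120 + 35 = 325.
Subtract triples: 0 + 1 + 0 + 0 = 1.
By inclusion–exclusion the count is 1330 − 1599 + 325 − 1 = 55.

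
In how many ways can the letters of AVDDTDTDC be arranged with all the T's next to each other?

Treat the 2 copies of T as a single block. The multiset to arrange is then {TT, A, C, D, D, D, D, V}, 8 items in all.
That gives (8)!/(4!) = 1680 arrangements.

1680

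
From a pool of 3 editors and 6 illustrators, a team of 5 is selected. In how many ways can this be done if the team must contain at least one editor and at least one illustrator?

Unrestricted: C(9,5) = 126 ways to pick any 5 of the 9.
Selections missing a whole group: no editors → C(6,5) = 6; no illustrators → C(3,5) = 0.
Both groups omitted at once is impossible, so 126 − 6 = 120.

120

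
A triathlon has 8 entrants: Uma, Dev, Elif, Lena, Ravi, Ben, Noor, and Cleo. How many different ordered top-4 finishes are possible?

1680

This is an ordered selection of 4 from 8: P(8,4).
That gives 8 × 7 × 6 × 5 = 1680.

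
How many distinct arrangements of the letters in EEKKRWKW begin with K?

With the first slot taken by K, it remains to arrange the other 7 letters (EEKRWKW).
Those 7 letters have E appearing twice, K appearing twice, and W appearing twice, giving (7)!/(2!·2!·2!) = 630.

630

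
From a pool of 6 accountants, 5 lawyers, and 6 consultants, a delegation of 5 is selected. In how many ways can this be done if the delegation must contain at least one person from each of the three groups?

Total 5-person selections from all 17: C(17,5) = 6188.
Selections missing a whole group: no accountants → C(11,5) = 462; no lawyers → C(12,5) = 792; no consultants → C(11,5) = 462.
Add back selections omitting two groups (i.e. drawn from a single group): C(6,5) + C(5,5) + C(6,5) = 13.
By inclusion–exclusion: 6188 − 1716 + 13 = 4485.

4485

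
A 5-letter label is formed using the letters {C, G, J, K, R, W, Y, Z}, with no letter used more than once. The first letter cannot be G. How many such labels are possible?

5880

The first letter has 8−1 = 7 choices (anything except G).
The remaining 4 letters are filled from the other 7 symbols without repetition: 7 × 6 × 5 × 4 = 840.
Total: 7 × 840 = 5880.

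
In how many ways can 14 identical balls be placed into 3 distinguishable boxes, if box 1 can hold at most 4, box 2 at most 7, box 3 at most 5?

6

Ignoring the caps, the number of non-negative solutions to x_1+…+x_3 = 14 is C(16,2) = 120.
Subtract solutions that violate a single cap (substitute x_i' = x_i − (cap_i+1)): x_1 ≥ 5 gives C(11,2) = 55; x_2 ≥ 8 gives C(8,2) = 28; x_3 ≥ 6 gives C(10,2) = 45. Together 128.
Add back pairs where two caps are both exceeded: 3 + 10 + 1 = 14.
By inclusion–exclusion the count is 120 − 128 + 14 = 6.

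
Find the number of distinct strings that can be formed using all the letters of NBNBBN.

20

The 6 letters of NBNBBN have repeats: B appearing 3 times and N appearing 3 times.
So there are 6! / (3!·3!) = 20 distinguishable arrangements.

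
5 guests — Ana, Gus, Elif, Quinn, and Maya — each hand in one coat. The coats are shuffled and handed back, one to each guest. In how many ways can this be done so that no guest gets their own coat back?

44

Count assignments avoiding every fixed point. For any j of the 5 guests fixed to their own coat, the other 5−j can be arranged in (5−j)! ways.
By inclusion–exclusion this is Σ_{j=0}^{5} (−1)^j C(5,j)·(5−j)!.
Computing: 120 − 120 + 60 − 20 + 5 − 1 = 44.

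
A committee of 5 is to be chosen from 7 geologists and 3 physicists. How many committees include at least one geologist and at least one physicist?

231

With no constraint there are C(10,5) = 252 possible selections.
Selections missing a whole group: no geologists → C(3,5) = 0; no physicists → C(7,5) = 21.
Both groups omitted at once is impossible, so 252 − 21 = 231.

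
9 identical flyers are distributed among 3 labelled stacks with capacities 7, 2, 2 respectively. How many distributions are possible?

6

Without the upper bounds there are C(11,2) = 55 ways to split 9 among 3 stacks.
Subtract solutions that violate a single cap (substitute x_i' = x_i − (cap_i+1)): x_1 ≥ 8 gives C(3,2) = 3; x_2 ≥ 3 gives C(8,2) = 28; x_3 ≥ 3 gives C(8,2) = 28. Together 59.
Add back pairs where two caps are both exceeded: 0 + 0 + 10 = 10.
By inclusion–exclusion the count is 55 − 59 + 10 = 6.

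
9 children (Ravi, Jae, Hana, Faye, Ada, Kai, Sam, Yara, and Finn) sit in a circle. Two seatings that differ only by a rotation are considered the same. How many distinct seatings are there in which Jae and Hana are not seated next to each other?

Without the restriction there are (8)! = 40320 seatings.
Those with Jae next to Hana: fuse the pair into one unit and seat 8 units around a circle — 2·(7)! = 10080.
Subtracting, 40320 − 10080 = 30240.

30240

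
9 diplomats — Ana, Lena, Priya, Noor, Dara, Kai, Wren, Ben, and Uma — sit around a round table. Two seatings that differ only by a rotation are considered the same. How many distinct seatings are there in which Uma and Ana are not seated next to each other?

30240

Without the restriction there are (8)! = 40320 seatings.
Those with Uma next to Ana: fuse the pair into one unit and seat 8 units around a circle — 2·(7)! = 10080.
Subtracting, 40320 − 10080 = 30240.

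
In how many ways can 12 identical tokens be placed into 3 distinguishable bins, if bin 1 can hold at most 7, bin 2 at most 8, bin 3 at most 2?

Ignoring the caps, the number of non-negative solutions to x_1+…+x_3 = 12 is C(14,2) = 91.
Subtract solutions that violate a single cap (substitute x_i' = x_i − (cap_i+1)): x_1 ≥ 8 gives C(6,2) = 15; x_2 ≥ 9 gives C(5,2) = 10; x_3 ≥ 3 gives C(11,2) = 55. Together 80.
Add back pairs where two caps are both exceeded: 0 + 3 + 1 = 4.
By inclusion–exclusion the count is 91 − 80 + 4 = 15.

15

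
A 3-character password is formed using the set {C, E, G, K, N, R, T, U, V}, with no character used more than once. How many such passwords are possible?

With no repetition, fill the 3 characters in order: 9 choices, then 8, down to 7.
9 × 8 × 7 = 504.

504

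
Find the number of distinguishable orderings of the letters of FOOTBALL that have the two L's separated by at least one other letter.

7560

Total arrangements of FOOTBALL: 8!/(2!·2!) = 10080.
Arrangements with the L's together: treat LL as one letter, giving (7)!/(2!) = 2520.
Hence 10080 − 2520 = 7560.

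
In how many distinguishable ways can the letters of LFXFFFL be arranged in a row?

105

Letter multiplicities in LFXFFFL: F×4, L×2, X×1.
So there are 7! / (4!·2!) = 105 distinguishable arrangements.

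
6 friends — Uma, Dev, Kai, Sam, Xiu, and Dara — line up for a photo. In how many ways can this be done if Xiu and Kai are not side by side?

480

There are 6! = 720 arrangements in all. If Xiu and Kai are adjacent, merging them into one block gives 2·(5)! = 240 arrangements.
Complementary counting: 720 − 240 = 480.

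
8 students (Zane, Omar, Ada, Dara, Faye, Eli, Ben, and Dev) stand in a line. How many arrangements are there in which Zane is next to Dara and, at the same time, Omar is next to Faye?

Treat {Zane,Dara} as one block (2 orders) and {Omar,Faye} as another (2 orders).
That leaves 6 units to arrange: 2 × 2 × 6! = 4 × 720 = 2880.

2880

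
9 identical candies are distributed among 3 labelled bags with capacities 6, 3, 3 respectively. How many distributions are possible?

Ignoring the caps, the number of non-negative solutions to x_1+…+x_3 = 9 is C(11,2) = 55.
Subtract solutions that violate a single cap (substitute x_i' = x_i − (cap_i+1)): x_1 ≥ 7 gives C(4,2) = 6; x_2 ≥ 4 gives C(7,2) = 21; x_3 ≥ 4 gives C(7,2) = 21. Together 48.
Add back pairs where two caps are both exceeded: 0 + 0 + 3 = 3.
By inclusion–exclusion the count is 55 − 48 + 3 = 10.

10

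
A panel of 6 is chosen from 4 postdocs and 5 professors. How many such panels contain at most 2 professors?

Split by how many professors are chosen (0 through 2).
Sum: C(5,0)·C(4,6) + C(5,1)·C(4,5) + C(5,2)·C(4,4) = 0 + 0 + 10 = 10.

10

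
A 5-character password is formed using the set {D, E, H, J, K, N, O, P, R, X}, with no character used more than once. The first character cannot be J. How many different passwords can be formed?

27216

The first character has 10−1 = 9 choices (anything except J).
The remaining 4 characters are filled from the other 9 symbols without repetition: 9 × 8 × 7 × 6 = 3024.
Total: 9 × 3024 = 27216.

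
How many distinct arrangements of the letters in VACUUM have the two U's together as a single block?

120

Treat the 2 copies of U as a single block. The multiset to arrange is then {UU, A, C, M, V}, 5 items in all.
All 5 items are distinct, so there are (5)! = 120 arrangements.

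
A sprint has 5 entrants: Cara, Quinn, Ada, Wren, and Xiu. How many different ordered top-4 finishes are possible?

There are 5 choices for 1st place, 4 for 2nd, and so on down to 2 for position 4.
That gives 5 × 4 × 3 × 2 = 120.

120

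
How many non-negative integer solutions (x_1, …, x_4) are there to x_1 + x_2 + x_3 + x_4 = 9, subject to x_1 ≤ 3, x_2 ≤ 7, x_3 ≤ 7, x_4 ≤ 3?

By stars and bars, unrestricted non-negative solutions to x_1+…+x_4 = 9 number C(9+3,3) = 220.
Subtract solutions that violate a single cap (substitute x_i' = x_i − (cap_i+1)): x_1 ≥ 4 gives C(8,3) = 56; x_2 ≥ 8 gives C(4,3) = 4; x_3 ≥ 8 gives C(4,3) = 4; x_4 ≥ 4 gives C(8,3) = 56. Together 120.
Add back pairs where two caps are both exceeded: 0 + 0 + 4 + 0 + 0 + 0 = 4.
By inclusion–exclusion the count is 220 − 120 + 4 = 104.

104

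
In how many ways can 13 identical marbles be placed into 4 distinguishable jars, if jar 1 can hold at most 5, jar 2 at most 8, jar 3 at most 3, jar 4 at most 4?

Without the upper bounds there are C(16,3) = 560 ways to split 13 among 4 jars.
Subtract solutions that violate a single cap (substitute x_i' = x_i − (cap_i+1)): x_1 ≥ 6 gives C(10,3) = 120; x_2 ≥ 9 gives C(7,3) = 35; x_3 ≥ 4 gives C(12,3) = 220; x_4 ≥ 5 gives C(11,3) = 165. Together 540.
Add back pairs where two caps are both exceeded: 0 + 20 + 10 + 1 + 0 + 35 = 66.
By inclusion–exclusion the count is 560 − 540 + 66 = 86.

86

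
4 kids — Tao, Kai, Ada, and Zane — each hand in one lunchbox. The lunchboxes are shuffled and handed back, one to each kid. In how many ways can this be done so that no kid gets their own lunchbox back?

Count assignments avoiding every fixed point. For any j of the 4 kids fixed to their own lunchbox, the other 4−j can be arranged in (4−j)! ways.
By inclusion–exclusion this is Σ_{j=0}^{4} (−1)^j C(4,j)·(4−j)!.
Computing: 24 − 24 + 12 − 4 + 1 = 9.

9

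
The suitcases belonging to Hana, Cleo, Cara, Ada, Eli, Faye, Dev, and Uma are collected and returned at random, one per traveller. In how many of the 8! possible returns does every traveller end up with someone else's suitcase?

This is the derangement count D_8: permutations of 8 items with no fixed point.
By inclusion–exclusion this is Σ_{j=0}^{8} (−1)^j C(8,j)·(8−j)!.
Computing: 40320 − 40320 + 20160 − 6720 + 1680 − 336 + 56 − 8 + 1 = 14833.

14833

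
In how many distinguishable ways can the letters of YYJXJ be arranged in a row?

Letter multiplicities in YYJXJ: J×2, X×1, Y×2.
So there are 5! / (2!·2!) = 30 distinguishable arrangements.

30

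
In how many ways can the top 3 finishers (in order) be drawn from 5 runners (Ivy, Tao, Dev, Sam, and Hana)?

60

There are 5 choices for 1st place, 4 for 2nd, and 3 for 3rd.
That gives 5 × 4 × 3 = 60.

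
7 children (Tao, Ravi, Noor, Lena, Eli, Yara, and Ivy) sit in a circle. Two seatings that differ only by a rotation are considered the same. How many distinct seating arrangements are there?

720

Fix one person's seat to break rotational symmetry; the remaining 6 people can be arranged in (6)! = 720 ways.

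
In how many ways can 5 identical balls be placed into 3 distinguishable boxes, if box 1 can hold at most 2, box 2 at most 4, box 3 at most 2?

Ignoring the caps, the number of non-negative solutions to x_1+…+x_3 = 5 is C(7,2) = 21.
Subtract solutions that violate a single cap (substitute x_i' = x_i − (cap_i+1)): x_1 ≥ 3 gives C(4,2) = 6; x_2 ≥ 5 gives C(2,2) = 1; x_3 ≥ 3 gives C(4,2) = 6. Together 13.
No two caps can be exceeded simultaneously, so the pair terms are all 0.
By inclusion–exclusion the count is 21 − 13 + 0 = 8.

8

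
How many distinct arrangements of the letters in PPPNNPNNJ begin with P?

280

With the first slot taken by P, it remains to arrange the other 8 letters (PPNNPNNJ).
Those 8 letters have N appearing 4 times and P appearing 3 times, giving (8)!/(4!·3!) = 280.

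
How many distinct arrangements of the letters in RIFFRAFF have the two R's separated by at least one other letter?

630

There are 8!/(4!·2!) = 840 arrangements of RIFFRAFF in total.
If the two R's are adjacent, glue them into one block, leaving 7 items to arrange: (7)!/(4!) = 210 ways.
Hence 840 − 210 = 630.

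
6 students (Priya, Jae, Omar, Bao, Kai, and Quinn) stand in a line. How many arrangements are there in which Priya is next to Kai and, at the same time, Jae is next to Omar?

Treat {Priya,Kai} as one block (2 orders) and {Jae,Omar} as another (2 orders).
That leaves 4 units to arrange: 2 × 2 × 4! = 4 × 24 = 96.

96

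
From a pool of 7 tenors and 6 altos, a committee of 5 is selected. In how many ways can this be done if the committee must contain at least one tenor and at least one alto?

Total 5-person selections from all 13: C(13,5) = 1287.
Subtract selections that omit an entire group: no tenors → C(6,5) = 6; no altos → C(7,5) = 21.
Both groups omitted at once is impossible, so 1287 − 27 = 1260.

1260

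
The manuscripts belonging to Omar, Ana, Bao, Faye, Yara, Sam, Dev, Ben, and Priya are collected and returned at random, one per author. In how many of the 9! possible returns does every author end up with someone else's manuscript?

133496

Count assignments avoiding every fixed point. For any j of the 9 authors fixed to their own manuscript, the other 9−j can be arranged in (9−j)! ways.
By inclusion–exclusion this is Σ_{j=0}^{9} (−1)^j C(9,j)·(9−j)!.
Computing: 362880 − 362880 + 181440 − 60480 + 15120 − 3024 + 504 − 72 + 9 − 1 = 133496.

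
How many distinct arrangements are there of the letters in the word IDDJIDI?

IDDJIDI has 7 letters with D appearing 3 times and I appearing 3 times.
Dividing 7! = 5040 by 3!·3! = 36 for the repeated letters gives 140.

140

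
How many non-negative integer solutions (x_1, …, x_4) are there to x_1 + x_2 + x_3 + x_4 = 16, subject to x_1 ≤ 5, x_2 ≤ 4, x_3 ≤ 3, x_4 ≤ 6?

Ignoring the caps, the number of non-negative solutions to x_1+…+x_4 = 16 is C(19,3) = 969.
Subtract solutions that violate a single cap (substitute x_i' = x_i − (cap_i+1)): x_1 ≥ 6 gives C(13,3) = 286; x_2 ≥ 5 gives C(14,3) = 364; x_3 ≥ 4 gives C(15,3) = 455; x_4 ≥ 7 gives C(12,3) = 220. Together 1325.
Add back pairs where two caps are both exceeded: 56 + 84 + 20 + 120 + 35 + 56 = 371.
Subtract triples: 4 + 0 + 0 + 1 = 5.
By inclusion–exclusion the count is 969 − 1325 + 371 − 5 = 10.

10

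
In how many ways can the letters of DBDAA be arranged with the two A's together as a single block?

Treat the 2 copies of A as a single block. The multiset to arrange is then {AA, B, D, D}, 4 items in all.
That gives (4)!/(2!) = 12 arrangements.

12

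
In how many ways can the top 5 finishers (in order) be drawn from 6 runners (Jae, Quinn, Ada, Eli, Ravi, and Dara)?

This is an ordered selection of 5 from 6: P(6,5).
That gives 6 × 5 × 4 × 3 × 2 = 720.

720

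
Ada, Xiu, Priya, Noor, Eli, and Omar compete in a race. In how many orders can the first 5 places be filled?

There are 6 choices for 1st place, 5 for 2nd, and so on down to 2 for position 5.
That gives 6 × 5 × 4 × 3 × 2 = 720.

720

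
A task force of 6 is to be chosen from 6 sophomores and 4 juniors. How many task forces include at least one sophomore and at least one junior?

209

Total 6-person selections from all 10: C(10,6) = 210.
Selections missing a whole group: no sophomores → C(4,6) = 0; no juniors → C(6,6) = 1.
Both groups omitted at once is impossible, so 210 − 1 = 209.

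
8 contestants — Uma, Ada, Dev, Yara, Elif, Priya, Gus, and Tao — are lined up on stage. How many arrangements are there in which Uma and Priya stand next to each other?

10080

Glue Uma and Priya into one block (2 internal orders), leaving 7 units to arrange in a row.
That gives 2 × 7! = 2 × 5040 = 10080.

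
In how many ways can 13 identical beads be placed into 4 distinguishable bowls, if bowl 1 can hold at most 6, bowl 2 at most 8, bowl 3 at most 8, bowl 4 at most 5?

287

By stars and bars, unrestricted non-negative solutions to x_1+…+x_4 = 13 number C(13+3,3) = 560.
Subtract solutions that violate a single cap (substitute x_i' = x_i − (cap_i+1)): x_1 ≥ 7 gives C(9,3) = 84; x_2 ≥ 9 gives C(7,3) = 35; x_3 ≥ 9 gives C(7,3) = 35; x_4 ≥ 6 gives C(10,3) = 120. Together 274.
Add back pairs where two caps are both exceeded: 0 + 0 + 1 + 0 + 0 + 0 = 1.
By inclusion–exclusion the count is 560 − 274 + 1 = 287.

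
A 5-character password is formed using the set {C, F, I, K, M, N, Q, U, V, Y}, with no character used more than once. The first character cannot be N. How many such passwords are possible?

27216

The first character has 10−1 = 9 choices (anything except N).
The remaining 4 characters are filled from the other 9 symbols without repetition: 9 × 8 × 7 × 6 = 3024.
Total: 9 × 3024 = 27216.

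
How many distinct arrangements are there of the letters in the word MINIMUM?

MINIMUM has 7 letters with I appearing twice and M appearing 3 times.
The number of distinct arrangements is 7!/(3!·2!) = 5040/12 = 420.

420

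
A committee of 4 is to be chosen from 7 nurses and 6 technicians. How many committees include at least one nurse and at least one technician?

665

Unrestricted: C(13,4) = 715 ways to pick any 4 of the 13.
Selections missing a whole group: no nurses → C(6,4) = 15; no technicians → C(7,4) = 35.
Both groups omitted at once is impossible, so 715 − 50 = 665.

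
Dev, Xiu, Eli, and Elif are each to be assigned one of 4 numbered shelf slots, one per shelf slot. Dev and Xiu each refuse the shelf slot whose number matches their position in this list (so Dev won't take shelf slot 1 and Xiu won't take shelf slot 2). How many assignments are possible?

14

Let Aᵢ (for i ∈ {1, 2}) be the placements that put person i in their forbidden shelf slot. Any j of these fix j positions, leaving (4−j)! ways to fill the rest, and there are C(2,j) ways to pick which j.
By inclusion–exclusion, the number of valid placements is Σ_{j=0}^{2} (−1)^j C(2,j)·(4−j)!.
Computing: 24 − 12 + 2 = 14.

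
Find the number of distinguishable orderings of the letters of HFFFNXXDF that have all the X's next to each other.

Treat the 2 copies of X as a single block. The multiset to arrange is then {XX, D, F, F, F, F, H, N}, 8 items in all.
That gives (8)!/(4!) = 1680 arrangements.

1680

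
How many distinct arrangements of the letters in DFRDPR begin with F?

With the first slot taken by F, it remains to arrange the other 5 letters (DRDPR).
Those 5 letters have D appearing twice and R appearing twice, giving (5)!/(2!·2!) = 30.

30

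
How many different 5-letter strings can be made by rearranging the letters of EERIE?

EERIE has 5 letters with E appearing 3 times.
The number of distinct arrangements is 5!/(3!) = 120/6 = 20.

20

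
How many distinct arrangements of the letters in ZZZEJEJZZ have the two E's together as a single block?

168

Treat the 2 copies of E as a single block. The multiset to arrange is then {EE, J, J, Z, Z, Z, Z, Z}, 8 items in all.
That gives (8)!/(5!·2!) = 168 arrangements.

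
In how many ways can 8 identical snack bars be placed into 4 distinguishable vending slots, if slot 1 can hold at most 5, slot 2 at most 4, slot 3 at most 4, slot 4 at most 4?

Without the upper bounds there are C(11,3) = 165 ways to split 8 among 4 vending slots.
Subtract solutions that violate a single cap (substitute x_i' = x_i − (cap_i+1)): x_1 ≥ 6 gives C(5,3) = 10; x_2 ≥ 5 gives C(6,3) = 20; x_3 ≥ 5 gives C(6,3) = 20; x_4 ≥ 5 gives C(6,3) = 20. Together 70.
No two caps can be exceeded simultaneously, so the pair terms are all 0.
By inclusion–exclusion the count is 165 − 70 + 0 = 95.

95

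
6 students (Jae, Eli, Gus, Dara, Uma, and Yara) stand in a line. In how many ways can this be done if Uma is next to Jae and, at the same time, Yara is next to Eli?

Treat {Uma,Jae} as one block (2 orders) and {Yara,Eli} as another (2 orders).
That leaves 4 units to arrange: 2 × 2 × 4! = 4 × 24 = 96.

96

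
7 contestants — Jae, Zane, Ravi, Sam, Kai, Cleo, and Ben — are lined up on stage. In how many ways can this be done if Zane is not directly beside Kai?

There are 7! = 5040 arrangements in all. If Zane and Kai are adjacent, merging them into one block gives 2·(6)! = 1440 arrangements.
So 5040 − 1440 = 3600 arrangements keep them apart.

3600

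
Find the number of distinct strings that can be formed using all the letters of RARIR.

20

Letter multiplicities in RARIR: A×1, I×1, R×3.
The number of distinct arrangements is 5!/(3!) = 120/6 = 20.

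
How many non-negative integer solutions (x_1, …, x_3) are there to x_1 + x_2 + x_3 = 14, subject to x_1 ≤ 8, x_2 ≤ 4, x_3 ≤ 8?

25

By stars and bars, unrestricted non-negative solutions to x_1+…+x_3 = 14 number C(14+2,2) = 120.
Subtract solutions that violate a single cap (substitute x_i' = x_i − (cap_i+1)): x_1 ≥ 9 gives C(7,2) = 21; x_2 ≥ 5 gives C(11,2) = 55; x_3 ≥ 9 gives C(7,2) = 21. Together 97.
Add back pairs where two caps are both exceeded: 1 + 0 + 1 = 2.
By inclusion–exclusion the count is 120 − 97 + 2 = 25.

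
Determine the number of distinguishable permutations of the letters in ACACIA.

60

ACACIA has 6 letters with A appearing 3 times and C appearing twice.
So there are 6! / (3!·2!) = 60 distinguishable arrangements.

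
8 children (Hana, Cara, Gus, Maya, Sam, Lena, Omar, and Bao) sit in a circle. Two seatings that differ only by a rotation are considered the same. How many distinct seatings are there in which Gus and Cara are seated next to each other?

Treat {Gus, Cara} as one unit (2 internal orders) and seat the resulting 7 units around the table: (6)! circular arrangements.
So 2 × (6)! = 2 × 720 = 1440.

1440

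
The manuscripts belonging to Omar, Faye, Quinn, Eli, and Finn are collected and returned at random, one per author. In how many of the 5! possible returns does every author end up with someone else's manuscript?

44

Count assignments avoiding every fixed point. For any j of the 5 authors fixed to their own manuscript, the other 5−j can be arranged in (5−j)! ways.
By inclusion–exclusion this is Σ_{j=0}^{5} (−1)^j C(5,j)·(5−j)!.
Computing: 120 − 120 + 60 − 20 + 5 − 1 = 44.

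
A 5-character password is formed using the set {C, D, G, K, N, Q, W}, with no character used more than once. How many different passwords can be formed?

Choose and order 5 of the 7 symbols: the first character has 7 options, the next 6, and so on down to 3.
That product is 7 × 6 × 5 × 4 × 3 = 2520.

2520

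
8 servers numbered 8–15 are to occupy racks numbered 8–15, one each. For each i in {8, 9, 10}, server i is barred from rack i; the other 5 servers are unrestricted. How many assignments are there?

27240

Let Aᵢ (for i ∈ {8, 9, 10}) be the placements that put server i in its forbidden rack. Any j of these fix j positions, leaving (8−j)! ways to fill the rest, and there are C(3,j) ways to pick which j.
By inclusion–exclusion, the number of valid placements is Σ_{j=0}^{3} (−1)^j C(3,j)·(8−j)!.
Computing: 40320 − 15120 + 2160 − 120 = 27240.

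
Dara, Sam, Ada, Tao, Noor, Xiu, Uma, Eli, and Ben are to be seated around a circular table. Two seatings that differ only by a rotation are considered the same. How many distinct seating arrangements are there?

40320

Around a circle, 9 distinct people have 9!/9 = (8)! = 40320 rotationally distinct seatings.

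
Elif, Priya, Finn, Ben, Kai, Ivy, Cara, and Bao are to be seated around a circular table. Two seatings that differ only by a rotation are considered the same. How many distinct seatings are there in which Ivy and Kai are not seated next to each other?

Without the restriction there are (7)! = 5040 seatings.
Seatings with Ivy beside Kai: treat them as a block with 2 internal orders, giving 2 × (6)! = 1440.
Subtracting, 5040 − 1440 = 3600.

3600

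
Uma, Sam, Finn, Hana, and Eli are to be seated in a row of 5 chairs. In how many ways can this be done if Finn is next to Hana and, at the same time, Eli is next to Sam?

24

Treat {Finn,Hana} as one block (2 orders) and {Eli,Sam} as another (2 orders).
That leaves 3 units to arrange: 2 × 2 × 3! = 4 × 6 = 24.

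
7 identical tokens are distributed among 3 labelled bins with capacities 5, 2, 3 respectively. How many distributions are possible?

9

By stars and bars, unrestricted non-negative solutions to x_1+…+x_3 = 7 number C(7+2,2) = 36.
Subtract solutions that violate a single cap (substitute x_i' = x_i − (cap_i+1)): x_1 ≥ 6 gives C(3,2) = 3; x_2 ≥ 3 gives C(6,2) = 15; x_3 ≥ 4 gives C(5,2) = 10. Together 28.
Add back pairs where two caps are both exceeded: 0 + 0 + 1 = 1.
By inclusion–exclusion the count is 36 − 28 + 1 = 9.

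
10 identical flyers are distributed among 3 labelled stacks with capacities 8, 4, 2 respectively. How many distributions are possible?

Without the upper bounds there are C(12,2) = 66 ways to split 10 among 3 stacks.
Subtract solutions that violate a single cap (substitute x_i' = x_i − (cap_i+1)): x_1 ≥ 9 gives C(3,2) = 3; x_2 ≥ 5 gives C(7,2) = 21; x_3 ≥ 3 gives C(9,2) = 36. Together 60.
Add back pairs where two caps are both exceeded: 0 + 0 + 6 = 6.
By inclusion–exclusion the count is 66 − 60 + 6 = 12.

12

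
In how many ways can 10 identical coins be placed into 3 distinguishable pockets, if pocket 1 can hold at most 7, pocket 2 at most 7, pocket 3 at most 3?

26

Ignoring the caps, the number of non-negative solutions to x_1+…+x_3 = 10 is C(12,2) = 66.
Subtract solutions that violate a single cap (substitute x_i' = x_i − (cap_i+1)): x_1 ≥ 8 gives C(4,2) = 6; x_2 ≥ 8 gives C(4,2) = 6; x_3 ≥ 4 gives C(8,2) = 28. Together 40.
No two caps can be exceeded simultaneously, so the pair terms are all 0.
By inclusion–exclusion the count is 66 − 40 + 0 = 26.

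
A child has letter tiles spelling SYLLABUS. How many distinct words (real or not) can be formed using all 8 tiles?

The 8 letters of SYLLABUS have repeats: L appearing twice and S appearing twice.
So there are 8! / (2!·2!) = 10080 distinguishable arrangements.

10080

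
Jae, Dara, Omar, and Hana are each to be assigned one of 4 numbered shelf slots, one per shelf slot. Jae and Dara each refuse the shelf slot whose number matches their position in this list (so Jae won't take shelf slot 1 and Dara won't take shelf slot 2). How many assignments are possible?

Let Aᵢ (for i ∈ {1, 2}) be the placements that put person i in their forbidden shelf slot. Any j of these fix j positions, leaving (4−j)! ways to fill the rest, and there are C(2,j) ways to pick which j.
By inclusion–exclusion, the number of valid placements is Σ_{j=0}^{2} (−1)^j C(2,j)·(4−j)!.
Computing: 24 − 12 + 2 = 14.

14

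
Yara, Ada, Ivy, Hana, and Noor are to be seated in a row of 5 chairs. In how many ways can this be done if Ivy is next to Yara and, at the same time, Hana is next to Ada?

24

Treat {Ivy,Yara} as one block (2 orders) and {Hana,Ada} as another (2 orders).
That leaves 3 units to arrange: 2 × 2 × 3! = 4 × 6 = 24.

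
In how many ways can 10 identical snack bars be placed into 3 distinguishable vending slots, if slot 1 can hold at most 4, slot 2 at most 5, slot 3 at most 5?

Without the upper bounds there are C(12,2) = 66 ways to split 10 among 3 vending slots.
Subtract solutions that violate a single cap (substitute x_i' = x_i − (cap_i+1)): x_1 ≥ 5 gives C(7,2) = 21; x_2 ≥ 6 gives C(6,2) = 15; x_3 ≥ 6 gives C(6,2) = 15. Together 51.
No two caps can be exceeded simultaneously, so the pair terms are all 0.
By inclusion–exclusion the count is 66 − 51 + 0 = 15.

15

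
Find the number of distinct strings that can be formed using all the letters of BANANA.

60

Letter multiplicities in BANANA: A×3, B×1, N×2.
So there are 6! / (3!·2!) = 60 distinguishable arrangements.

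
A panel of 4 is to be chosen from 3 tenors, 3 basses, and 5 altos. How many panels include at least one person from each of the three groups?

180

With no constraint there are C(11,4) = 330 possible selections.
Subtract selections that omit an entire group: no tenors → C(8,4) = 70; no basses → C(8,4) = 70; no altos → C(6,4) = 15.
Add back selections omitting two groups (i.e. drawn from a single group): C(3,4) + C(3,4) + C(5,4) = 5.
By inclusion–exclusion: 330 − 155 + 5 = 180.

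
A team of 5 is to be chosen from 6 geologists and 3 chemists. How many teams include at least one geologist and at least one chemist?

120

Unrestricted: C(9,5) = 126 ways to pick any 5 of the 9.
Selections missing a whole group: no geologists → C(3,5) = 0; no chemists → C(6,5) = 6.
Both groups omitted at once is impossible, so 126 − 6 = 120.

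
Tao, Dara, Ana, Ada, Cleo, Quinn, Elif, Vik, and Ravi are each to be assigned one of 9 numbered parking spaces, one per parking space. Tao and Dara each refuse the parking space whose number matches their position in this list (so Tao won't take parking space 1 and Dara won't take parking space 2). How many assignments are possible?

287280

Let Aᵢ (for i ∈ {1, 2}) be the placements that put person i in their forbidden parking space. Any j of these fix j positions, leaving (9−j)! ways to fill the rest, and there are C(2,j) ways to pick which j.
By inclusion–exclusion, the number of valid placements is Σ_{j=0}^{2} (−1)^j C(2,j)·(9−j)!.
Computing: 362880 − 80640 + 5040 = 287280.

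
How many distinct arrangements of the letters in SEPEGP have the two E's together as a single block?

Treat the 2 copies of E as a single block. The multiset to arrange is then {EE, G, P, P, S}, 5 items in all.
That gives (5)!/(2!) = 60 arrangements.

60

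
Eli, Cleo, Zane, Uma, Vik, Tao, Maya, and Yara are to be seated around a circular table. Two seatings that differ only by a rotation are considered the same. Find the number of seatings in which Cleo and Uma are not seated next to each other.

Without the restriction there are (7)! = 5040 seatings.
Seatings with Cleo beside Uma: treat them as a block with 2 internal orders, giving 2 × (6)! = 1440.
Subtracting, 5040 − 1440 = 3600.

3600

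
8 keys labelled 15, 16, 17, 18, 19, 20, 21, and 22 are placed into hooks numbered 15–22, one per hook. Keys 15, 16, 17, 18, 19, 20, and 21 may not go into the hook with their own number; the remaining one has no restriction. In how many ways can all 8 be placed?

Let Aᵢ (for 15 ≤ i ≤ 21) be the placements that put key i in its forbidden hook. Any j of these fix j positions, leaving (8−j)! ways to fill the rest, and there are C(7,j) ways to pick which j.
By inclusion–exclusion, the number of valid placements is Σ_{j=0}^{7} (−1)^j C(7,j)·(8−j)!.
Computing: 40320 − 35280 + 15120 − 4200 + 840 − 126 + 14 − 1 = 16687.

16687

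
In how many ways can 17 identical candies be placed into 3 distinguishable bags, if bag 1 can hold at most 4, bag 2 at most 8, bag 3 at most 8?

10

By stars and bars, unrestricted non-negative solutions to x_1+…+x_3 = 17 number C(17+2,2) = 171.
Subtract solutions that violate a single cap (substitute x_i' = x_i − (cap_i+1)): x_1 ≥ 5 gives C(14,2) = 91; x_2 ≥ 9 gives C(10,2) = 45; x_3 ≥ 9 gives C(10,2) = 45. Together 181.
Add back pairs where two caps are both exceeded: 10 + 10 + 0 = 20.
By inclusion–exclusion the count is 171 − 181 + 20 = 10.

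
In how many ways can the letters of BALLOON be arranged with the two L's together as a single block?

360

Treat the 2 copies of L as a single block. The multiset to arrange is then {LL, A, B, N, O, O}, 6 items in all.
That gives (6)!/(2!) = 360 arrangements.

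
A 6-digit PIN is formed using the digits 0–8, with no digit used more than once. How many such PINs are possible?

Choose and order 6 of the 9 symbols: the first digit has 9 options, the next 8, and so on down to 4.
9 × 8 × 7 × 6 × 5 × 4 = 60480.

60480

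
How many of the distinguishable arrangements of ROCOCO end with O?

30

Fix O in the last position and arrange the remaining 5 letters.
Those 5 letters have C appearing twice and O appearing twice, giving (5)!/(2!·2!) = 30.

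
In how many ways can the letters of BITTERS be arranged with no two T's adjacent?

Total arrangements of BITTERS: 7!/(2!) = 2520.
Arrangements with the T's together: treat TT as one letter, giving (6)! = 720.
Subtracting, 2520 − 720 = 1800 arrangements keep the T's apart.

1800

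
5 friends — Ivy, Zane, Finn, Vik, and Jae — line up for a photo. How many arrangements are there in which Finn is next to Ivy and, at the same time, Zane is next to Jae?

24

Treat {Finn,Ivy} as one block (2 orders) and {Zane,Jae} as another (2 orders).
That leaves 3 units to arrange: 2 × 2 × 3! = 4 × 6 = 24.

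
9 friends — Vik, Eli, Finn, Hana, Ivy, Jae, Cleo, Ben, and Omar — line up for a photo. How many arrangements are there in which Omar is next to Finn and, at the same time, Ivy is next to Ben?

20160

Treat {Omar,Finn} as one block (2 orders) and {Ivy,Ben} as another (2 orders).
That leaves 7 units to arrange: 2 × 2 × 7! = 4 × 5040 = 20160.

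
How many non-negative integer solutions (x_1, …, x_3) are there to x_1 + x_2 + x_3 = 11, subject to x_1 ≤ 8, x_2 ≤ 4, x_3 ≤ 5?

24

By stars and bars, unrestricted non-negative solutions to x_1+…+x_3 = 11 number C(11+2,2) = 78.
Subtract solutions that violate a single cap (substitute x_i' = x_i − (cap_i+1)): x_1 ≥ 9 gives C(4,2) = 6; x_2 ≥ 5 gives C(8,2) = 28; x_3 ≥ 6 gives C(7,2) = 21. Together 55.
Add back pairs where two caps are both exceeded: 0 + 0 + 1 = 1.
By inclusion–exclusion the count is 78 − 55 + 1 = 24.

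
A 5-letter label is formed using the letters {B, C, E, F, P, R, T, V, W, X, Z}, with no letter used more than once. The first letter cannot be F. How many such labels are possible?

The first letter has 11−1 = 10 choices (anything except F).
The remaining 4 letters are filled from the other 10 symbols without repetition: 10 × 9 × 8 × 7 = 5040.
Total: 10 × 5040 = 50400.

50400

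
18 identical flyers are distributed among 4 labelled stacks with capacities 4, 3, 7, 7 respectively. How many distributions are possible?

20

Ignoring the caps, the number of non-negative solutions to x_1+…+x_4 = 18 is C(21,3) = 1330.
Subtract solutions that violate a single cap (substitute x_i' = x_i − (cap_i+1)): x_1 ≥ 5 gives C(16,3) = 560; x_2 ≥ 4 gives C(17,3) = 680; x_3 ≥ 8 gives C(13,3) = 286; x_4 ≥ 8 gives C(13,3) = 286. Together 1812.
Add back pairs where two caps are both exceeded: 220 + 56 + 56 + 84 + 84 + 10 = 510.
Subtract triples: 4 + 4 + 0 + 0 = 8.
By inclusion–exclusion the count is 1330 − 1812 + 510 − 8 = 20.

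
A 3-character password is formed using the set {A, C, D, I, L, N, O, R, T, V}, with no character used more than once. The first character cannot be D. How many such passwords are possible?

The first character has 10−1 = 9 choices (anything except D).
The remaining 2 characters are filled from the other 9 symbols without repetition: 9 × 8 = 72.
Total: 9 × 72 = 648.

648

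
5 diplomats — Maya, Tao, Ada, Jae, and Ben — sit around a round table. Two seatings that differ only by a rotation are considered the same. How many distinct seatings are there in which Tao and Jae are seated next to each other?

12

Glue Tao and Jae into a block (2 internal orders). Seating 4 units around a circle gives (3)! arrangements.
So 2 × (3)! = 2 × 6 = 12.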